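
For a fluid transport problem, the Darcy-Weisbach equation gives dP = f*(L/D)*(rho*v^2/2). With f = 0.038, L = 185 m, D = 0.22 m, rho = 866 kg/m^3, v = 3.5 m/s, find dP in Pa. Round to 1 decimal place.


dP = f * (L/D) * (rho*v^2/2)
dP = 0.038 * (185/0.22) * (866*3.5^2/2)
L/D = 840.90909091
rho*v^2/2 = 866*12.25/2 = 5304.25
dP = 0.038 * 840.90909091 * 5304.25
dP = 169494.9 Pa


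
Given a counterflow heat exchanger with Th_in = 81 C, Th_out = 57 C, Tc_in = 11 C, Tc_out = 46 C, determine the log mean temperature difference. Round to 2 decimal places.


dT1 = Th_in - Tc_out = 81 - 46 = 35
dT2 = Th_out - Tc_in = 57 - 11 = 46
LMTD = (dT1 - dT2) / ln(dT1/dT2)
LMTD = (35 - 46) / ln(35/46)
LMTD = 40.25 K


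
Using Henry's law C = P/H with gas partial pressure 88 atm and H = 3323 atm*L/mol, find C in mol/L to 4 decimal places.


C = P / H
C = 88 / 3323
C = 0.0265 mol/L


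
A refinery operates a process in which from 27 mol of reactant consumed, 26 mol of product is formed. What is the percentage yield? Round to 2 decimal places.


Yield = (moles product / moles consumed) * 100%
Yield = (26 / 27) * 100
Yield = 0.963 * 100
Yield = 96.30%


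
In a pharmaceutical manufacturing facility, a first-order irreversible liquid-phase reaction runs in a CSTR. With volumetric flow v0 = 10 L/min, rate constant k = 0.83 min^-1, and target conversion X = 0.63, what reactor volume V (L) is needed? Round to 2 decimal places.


V = v0 * X / (k * (1 - X))
V = 10 * 0.63 / (0.83 * (1 - 0.63))
V = 6.3 / (0.83 * 0.37)
V = 6.3 / 0.3071
V = 20.51 L


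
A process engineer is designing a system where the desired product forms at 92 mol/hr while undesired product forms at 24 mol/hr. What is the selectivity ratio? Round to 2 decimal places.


S = desired product rate / undesired product rate
S = 92 / 24
S = 3.83


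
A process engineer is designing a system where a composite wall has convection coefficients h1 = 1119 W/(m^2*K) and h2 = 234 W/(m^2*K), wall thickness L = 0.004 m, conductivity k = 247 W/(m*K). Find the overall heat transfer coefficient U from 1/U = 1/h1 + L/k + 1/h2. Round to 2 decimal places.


1/U = 1/h1 + L/k + 1/h2
1/U = 1/1119 + 0.004/247 + 1/234
1/U = 0.000893655 + 1.61943e-05 + 0.0042735043
1/U = 0.0051833536
U = 192.93 W/(m^2*K)


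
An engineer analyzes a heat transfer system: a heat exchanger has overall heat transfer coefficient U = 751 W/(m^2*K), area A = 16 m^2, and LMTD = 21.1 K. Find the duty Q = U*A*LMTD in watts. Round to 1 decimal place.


Q = U * A * LMTD
Q = 751 * 16 * 21.1
Q = 253537.6 W


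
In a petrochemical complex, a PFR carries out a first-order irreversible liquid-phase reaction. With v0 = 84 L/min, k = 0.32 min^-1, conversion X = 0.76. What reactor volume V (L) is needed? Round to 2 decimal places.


V = (v0/k) * ln(1/(1-X))
V = (84/0.32) * ln(1/(1-0.76))
V = 262.5 * ln(4.166667)
V = 262.5 * 1.427116
V = 374.62 L


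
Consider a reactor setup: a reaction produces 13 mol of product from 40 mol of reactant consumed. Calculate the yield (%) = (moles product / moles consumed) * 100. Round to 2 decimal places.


Yield = (moles product / moles consumed) * 100%
Yield = (13 / 40) * 100
Yield = 0.325 * 100
Yield = 32.50%


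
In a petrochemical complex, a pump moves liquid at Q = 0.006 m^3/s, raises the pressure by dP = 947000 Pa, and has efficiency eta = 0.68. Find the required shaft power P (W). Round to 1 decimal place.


P = Q * dP / eta
P = 0.006 * 947000 / 0.68
P = 5682.0 / 0.68
P = 8355.9 W


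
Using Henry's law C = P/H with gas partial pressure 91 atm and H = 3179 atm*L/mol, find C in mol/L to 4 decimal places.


C = P / H
C = 91 / 3179
C = 0.0286 mol/L


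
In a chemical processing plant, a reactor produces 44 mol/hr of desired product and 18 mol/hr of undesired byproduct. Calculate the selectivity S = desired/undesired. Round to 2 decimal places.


S = desired product rate / undesired product rate
S = 44 / 18
S = 2.44


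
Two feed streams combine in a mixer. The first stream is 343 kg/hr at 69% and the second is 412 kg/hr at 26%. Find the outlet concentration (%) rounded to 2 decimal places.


Mass balance on solute: F1*x1 + F2*x2 = F3*x3
F3 = F1 + F2 = 343 + 412 = 755 kg/hr
x3 = (F1*x1 + F2*x2)/F3
x3 = (343*0.69 + 412*0.26) / 755
x3 = 45.54%


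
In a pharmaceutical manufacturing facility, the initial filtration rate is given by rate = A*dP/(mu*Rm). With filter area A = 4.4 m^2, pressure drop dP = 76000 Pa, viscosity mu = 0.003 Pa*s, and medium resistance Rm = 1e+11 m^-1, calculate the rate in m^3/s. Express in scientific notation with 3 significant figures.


rate = A * dP / (mu * Rm)
rate = 4.4 * 76000 / (0.003 * 1e+11)
rate = 334400.0 / 3.000e+08
rate = 1.11e-03 m^3/s


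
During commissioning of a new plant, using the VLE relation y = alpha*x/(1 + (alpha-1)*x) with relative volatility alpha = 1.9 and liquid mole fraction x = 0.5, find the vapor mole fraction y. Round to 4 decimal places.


y = alpha*x / (1 + (alpha-1)*x)
y = 1.9*0.5 / (1 + (1.9-1)*0.5)
y = 0.95 / (1 + 0.45)
y = 0.95 / 1.45
y = 0.6552


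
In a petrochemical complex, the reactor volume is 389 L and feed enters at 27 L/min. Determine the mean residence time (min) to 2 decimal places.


tau = V / v0
tau = 389 / 27
tau = 14.41 min


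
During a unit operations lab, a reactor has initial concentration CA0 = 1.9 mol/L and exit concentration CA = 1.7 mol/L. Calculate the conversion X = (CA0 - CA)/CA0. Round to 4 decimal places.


X = (CA0 - CA) / CA0
X = (1.9 - 1.7) / 1.9
X = 0.2 / 1.9
X = 0.1053


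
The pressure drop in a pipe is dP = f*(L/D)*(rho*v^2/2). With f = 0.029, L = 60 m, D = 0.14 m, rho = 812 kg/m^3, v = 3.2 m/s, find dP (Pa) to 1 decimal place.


dP = f * (L/D) * (rho*v^2/2)
dP = 0.029 * (60/0.14) * (812*3.2^2/2)
L/D = 428.57142857
rho*v^2/2 = 812*10.24/2 = 4157.44
dP = 0.029 * 428.57142857 * 4157.44
dP = 51671.0 Pa


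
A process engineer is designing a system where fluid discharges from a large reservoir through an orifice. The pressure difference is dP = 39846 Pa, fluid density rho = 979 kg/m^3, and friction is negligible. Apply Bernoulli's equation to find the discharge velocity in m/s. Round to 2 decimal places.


v = sqrt(2*dP/rho)
v = sqrt(2*39846/979)
v = sqrt(81.40143)
v = 9.02 m/s


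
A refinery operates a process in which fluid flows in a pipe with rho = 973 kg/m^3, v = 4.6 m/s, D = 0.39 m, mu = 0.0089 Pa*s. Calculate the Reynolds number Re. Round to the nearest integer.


Re = rho * v * D / mu
Re = 973 * 4.6 * 0.39 / 0.0089
Re = 1745.562 / 0.0089
Re = 196131


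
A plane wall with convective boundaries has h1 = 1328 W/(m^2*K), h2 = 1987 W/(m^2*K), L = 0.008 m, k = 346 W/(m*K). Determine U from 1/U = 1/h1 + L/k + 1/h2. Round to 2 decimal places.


1/U = 1/h1 + L/k + 1/h2
1/U = 1/1328 + 0.008/346 + 1/1987
1/U = 0.000753012 + 2.31214e-05 + 0.0005032713
1/U = 0.0012794047
U = 781.61 W/(m^2*K)


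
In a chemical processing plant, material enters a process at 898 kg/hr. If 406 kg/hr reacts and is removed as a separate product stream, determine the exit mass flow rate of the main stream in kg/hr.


Steady-state mass balance on the main outlet: F_out = F_in - F_removed
F_out = 898 - 406
F_out = 492 kg/hr


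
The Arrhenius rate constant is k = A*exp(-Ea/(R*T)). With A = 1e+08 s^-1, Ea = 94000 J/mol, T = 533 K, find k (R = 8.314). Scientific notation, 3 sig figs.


k = A * exp(-Ea/(R*T))
k = 1e+08 * exp(-94000 / (8.314 * 533))
k = 1e+08 * exp(-21.21244)
k = 6.13e-02


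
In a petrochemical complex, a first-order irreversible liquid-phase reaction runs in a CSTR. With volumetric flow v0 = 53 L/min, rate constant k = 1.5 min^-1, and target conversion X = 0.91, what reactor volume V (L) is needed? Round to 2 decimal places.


V = v0 * X / (k * (1 - X))
V = 53 * 0.91 / (1.5 * (1 - 0.91))
V = 48.23 / (1.5 * 0.09)
V = 48.23 / 0.135
V = 357.26 L


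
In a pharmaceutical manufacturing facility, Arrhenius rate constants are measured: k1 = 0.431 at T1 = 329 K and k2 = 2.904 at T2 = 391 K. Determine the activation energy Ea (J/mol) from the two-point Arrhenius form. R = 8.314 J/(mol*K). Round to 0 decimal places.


Ea = R * ln(k2/k1) / (1/T1 - 1/T2)
ln(k2/k1) = ln(2.904/0.431) = 1.9077363
1/T1 - 1/T2 = 1/329 - 1/391 = 0.000481968921
Ea = 8.314 * 1.9077363 / 0.000481968921
Ea = 32909 J/mol


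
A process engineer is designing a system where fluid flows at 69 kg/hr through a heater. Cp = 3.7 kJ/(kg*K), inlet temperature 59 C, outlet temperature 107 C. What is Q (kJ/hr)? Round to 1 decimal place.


Q = m_dot * Cp * (T2 - T1)
Q = 69 * 3.7 * (107 - 59)
Q = 69 * 3.7 * 48
Q = 12254.4 kJ/hr


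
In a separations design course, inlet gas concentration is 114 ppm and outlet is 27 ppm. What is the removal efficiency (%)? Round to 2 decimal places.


Efficiency = (G_in - G_out) / G_in * 100%
Efficiency = (114 - 27) / 114 * 100
Efficiency = 87 / 114 * 100
Efficiency = 76.32%


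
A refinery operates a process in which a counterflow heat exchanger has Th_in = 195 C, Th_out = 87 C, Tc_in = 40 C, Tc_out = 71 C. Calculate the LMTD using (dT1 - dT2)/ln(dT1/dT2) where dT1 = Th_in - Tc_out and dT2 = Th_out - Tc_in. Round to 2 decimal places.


dT1 = Th_in - Tc_out = 195 - 71 = 124
dT2 = Th_out - Tc_in = 87 - 40 = 47
LMTD = (dT1 - dT2) / ln(dT1/dT2)
LMTD = (124 - 47) / ln(124/47)
LMTD = 79.37 K


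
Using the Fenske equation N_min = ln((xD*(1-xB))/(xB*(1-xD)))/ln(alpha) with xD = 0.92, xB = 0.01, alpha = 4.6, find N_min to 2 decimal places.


N_min = ln((xD*(1-xB))/(xB*(1-xD))) / ln(alpha)
Numerator inside ln: 0.9108 / 0.0008 = 1138.5
ln(1138.5) = 7.037467
ln(alpha) = ln(4.6) = 1.526056
N_min = 7.037467 / 1.526056 = 4.61


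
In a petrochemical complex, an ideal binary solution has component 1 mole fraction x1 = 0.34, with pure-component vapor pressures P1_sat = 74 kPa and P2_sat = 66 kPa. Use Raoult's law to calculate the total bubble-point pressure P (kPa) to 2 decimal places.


P = x1*P1_sat + x2*P2_sat
x2 = 1 - x1 = 1 - 0.34 = 0.66
P = 0.34*74 + 0.66*66
P = 25.16 + 43.56
P = 68.72 kPa


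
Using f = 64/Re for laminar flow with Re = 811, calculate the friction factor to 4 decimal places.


f = 64 / Re
f = 64 / 811
f = 0.0789


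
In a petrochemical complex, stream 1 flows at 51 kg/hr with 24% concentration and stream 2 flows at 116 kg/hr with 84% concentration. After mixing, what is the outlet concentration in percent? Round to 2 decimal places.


Mass balance on solute: F1*x1 + F2*x2 = F3*x3
F3 = F1 + F2 = 51 + 116 = 167 kg/hr
x3 = (F1*x1 + F2*x2)/F3
x3 = (51*0.24 + 116*0.84) / 167
x3 = 65.68%


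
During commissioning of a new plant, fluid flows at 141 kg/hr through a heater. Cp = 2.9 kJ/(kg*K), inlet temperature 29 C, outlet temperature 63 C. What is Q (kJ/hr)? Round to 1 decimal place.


Q = m_dot * Cp * (T2 - T1)
Q = 141 * 2.9 * (63 - 29)
Q = 141 * 2.9 * 34
Q = 13902.6 kJ/hr


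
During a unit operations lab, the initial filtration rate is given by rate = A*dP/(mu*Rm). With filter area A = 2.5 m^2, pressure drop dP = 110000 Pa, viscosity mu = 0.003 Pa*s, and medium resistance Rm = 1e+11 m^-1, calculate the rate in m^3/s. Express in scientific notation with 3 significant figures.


rate = A * dP / (mu * Rm)
rate = 2.5 * 110000 / (0.003 * 1e+11)
rate = 275000.0 / 3.000e+08
rate = 9.17e-04 m^3/s


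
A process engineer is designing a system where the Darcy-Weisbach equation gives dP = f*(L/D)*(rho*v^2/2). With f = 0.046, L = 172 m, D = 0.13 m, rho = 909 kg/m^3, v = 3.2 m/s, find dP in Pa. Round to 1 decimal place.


dP = f * (L/D) * (rho*v^2/2)
dP = 0.046 * (172/0.13) * (909*3.2^2/2)
L/D = 1323.07692308
rho*v^2/2 = 909*10.24/2 = 4654.08
dP = 0.046 * 1323.07692308 * 4654.08
dP = 283254.5 Pa


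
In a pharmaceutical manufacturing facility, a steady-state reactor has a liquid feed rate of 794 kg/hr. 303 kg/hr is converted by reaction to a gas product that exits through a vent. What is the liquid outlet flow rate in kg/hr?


Steady-state mass balance on the main outlet: F_out = F_in - F_removed
F_out = 794 - 303
F_out = 491 kg/hr


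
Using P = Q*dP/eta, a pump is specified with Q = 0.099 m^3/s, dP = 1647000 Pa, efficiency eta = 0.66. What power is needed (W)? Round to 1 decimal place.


P = Q * dP / eta
P = 0.099 * 1647000 / 0.66
P = 163053.0 / 0.66
P = 247050.0 W


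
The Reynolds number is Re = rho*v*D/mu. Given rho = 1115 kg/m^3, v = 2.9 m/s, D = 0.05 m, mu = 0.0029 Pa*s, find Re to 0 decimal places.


Re = rho * v * D / mu
Re = 1115 * 2.9 * 0.05 / 0.0029
Re = 161.675 / 0.0029
Re = 55750


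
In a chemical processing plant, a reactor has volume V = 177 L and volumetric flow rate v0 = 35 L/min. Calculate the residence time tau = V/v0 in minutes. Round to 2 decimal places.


tau = V / v0
tau = 177 / 35
tau = 5.06 min


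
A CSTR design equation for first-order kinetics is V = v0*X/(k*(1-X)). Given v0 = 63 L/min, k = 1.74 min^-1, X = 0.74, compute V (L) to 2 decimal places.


V = v0 * X / (k * (1 - X))
V = 63 * 0.74 / (1.74 * (1 - 0.74))
V = 46.62 / (1.74 * 0.26)
V = 46.62 / 0.4524
V = 103.05 L


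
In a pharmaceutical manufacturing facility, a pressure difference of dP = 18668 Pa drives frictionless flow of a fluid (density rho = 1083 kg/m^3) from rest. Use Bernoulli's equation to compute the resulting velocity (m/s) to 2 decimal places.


v = sqrt(2*dP/rho)
v = sqrt(2*18668/1083)
v = sqrt(34.474608)
v = 5.87 m/s


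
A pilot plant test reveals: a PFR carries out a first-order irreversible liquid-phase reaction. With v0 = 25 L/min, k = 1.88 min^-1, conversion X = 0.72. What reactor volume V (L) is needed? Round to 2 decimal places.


V = (v0/k) * ln(1/(1-X))
V = (25/1.88) * ln(1/(1-0.72))
V = 13.297872 * ln(3.571429)
V = 13.297872 * 1.272966
V = 16.93 L


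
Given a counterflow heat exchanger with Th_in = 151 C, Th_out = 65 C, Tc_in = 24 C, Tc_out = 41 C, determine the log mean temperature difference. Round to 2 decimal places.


dT1 = Th_in - Tc_out = 151 - 41 = 110
dT2 = Th_out - Tc_in = 65 - 24 = 41
LMTD = (dT1 - dT2) / ln(dT1/dT2)
LMTD = (110 - 41) / ln(110/41)
LMTD = 69.92 K


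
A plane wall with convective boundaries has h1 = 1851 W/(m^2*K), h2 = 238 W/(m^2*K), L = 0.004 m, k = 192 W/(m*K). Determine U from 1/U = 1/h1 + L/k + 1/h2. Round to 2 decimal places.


1/U = 1/h1 + L/k + 1/h2
1/U = 1/1851 + 0.004/192 + 1/238
1/U = 0.0005402485 + 2.08333e-05 + 0.0042016807
1/U = 0.0047627625
U = 209.96 W/(m^2*K)


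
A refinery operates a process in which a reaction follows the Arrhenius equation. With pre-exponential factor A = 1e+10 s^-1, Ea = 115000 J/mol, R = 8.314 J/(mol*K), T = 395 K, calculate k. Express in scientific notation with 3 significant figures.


k = A * exp(-Ea/(R*T))
k = 1e+10 * exp(-115000 / (8.314 * 395))
k = 1e+10 * exp(-35.017951)
k = 6.19e-06


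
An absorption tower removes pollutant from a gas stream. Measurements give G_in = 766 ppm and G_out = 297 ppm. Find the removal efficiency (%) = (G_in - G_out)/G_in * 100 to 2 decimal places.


Efficiency = (G_in - G_out) / G_in * 100%
Efficiency = (766 - 297) / 766 * 100
Efficiency = 469 / 766 * 100
Efficiency = 61.23%


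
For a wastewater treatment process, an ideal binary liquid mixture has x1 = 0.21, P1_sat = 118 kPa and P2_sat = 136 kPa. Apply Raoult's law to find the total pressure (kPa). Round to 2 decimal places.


P = x1*P1_sat + x2*P2_sat
x2 = 1 - x1 = 1 - 0.21 = 0.79
P = 0.21*118 + 0.79*136
P = 24.78 + 107.44
P = 132.22 kPa


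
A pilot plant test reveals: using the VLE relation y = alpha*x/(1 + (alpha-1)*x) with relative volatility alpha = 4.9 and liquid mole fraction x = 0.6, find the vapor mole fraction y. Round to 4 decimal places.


y = alpha*x / (1 + (alpha-1)*x)
y = 4.9*0.6 / (1 + (4.9-1)*0.6)
y = 2.94 / (1 + 2.34)
y = 2.94 / 3.34
y = 0.8802


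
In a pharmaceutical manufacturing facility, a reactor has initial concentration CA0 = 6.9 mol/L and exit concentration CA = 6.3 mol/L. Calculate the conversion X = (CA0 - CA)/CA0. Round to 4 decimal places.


X = (CA0 - CA) / CA0
X = (6.9 - 6.3) / 6.9
X = 0.6 / 6.9
X = 0.0870


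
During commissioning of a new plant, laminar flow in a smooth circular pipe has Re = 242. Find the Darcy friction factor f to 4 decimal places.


f = 64 / Re
f = 64 / 242
f = 0.2645


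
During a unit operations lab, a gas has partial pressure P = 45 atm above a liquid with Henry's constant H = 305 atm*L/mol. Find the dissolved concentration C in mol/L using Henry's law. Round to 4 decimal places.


C = P / H
C = 45 / 305
C = 0.1475 mol/L


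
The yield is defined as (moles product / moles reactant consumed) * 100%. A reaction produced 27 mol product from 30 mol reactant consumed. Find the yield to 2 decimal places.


Yield = (moles product / moles consumed) * 100%
Yield = (27 / 30) * 100
Yield = 0.9 * 100
Yield = 90.00%


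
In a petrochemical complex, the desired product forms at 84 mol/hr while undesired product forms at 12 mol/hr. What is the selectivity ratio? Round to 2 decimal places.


S = desired product rate / undesired product rate
S = 84 / 12
S = 7.00


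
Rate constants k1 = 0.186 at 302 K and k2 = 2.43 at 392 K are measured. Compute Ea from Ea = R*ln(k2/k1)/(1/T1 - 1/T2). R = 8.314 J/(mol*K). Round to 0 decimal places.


Ea = R * ln(k2/k1) / (1/T1 - 1/T2)
ln(k2/k1) = ln(2.43/0.186) = 2.5698999
1/T1 - 1/T2 = 1/302 - 1/392 = 0.00076023787
Ea = 8.314 * 2.5698999 / 0.00076023787
Ea = 28105 J/mol


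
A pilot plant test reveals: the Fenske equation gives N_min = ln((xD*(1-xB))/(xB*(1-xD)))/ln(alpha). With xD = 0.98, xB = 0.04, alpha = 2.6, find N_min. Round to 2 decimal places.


N_min = ln((xD*(1-xB))/(xB*(1-xD))) / ln(alpha)
Numerator inside ln: 0.9408 / 0.0008 = 1176.0
ln(1176.0) = 7.069874
ln(alpha) = ln(2.6) = 0.955511
N_min = 7.069874 / 0.955511 = 7.40


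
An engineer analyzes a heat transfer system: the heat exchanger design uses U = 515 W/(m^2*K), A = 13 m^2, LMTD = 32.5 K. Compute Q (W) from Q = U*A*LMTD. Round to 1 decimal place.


Q = U * A * LMTD
Q = 515 * 13 * 32.5
Q = 217587.5 W


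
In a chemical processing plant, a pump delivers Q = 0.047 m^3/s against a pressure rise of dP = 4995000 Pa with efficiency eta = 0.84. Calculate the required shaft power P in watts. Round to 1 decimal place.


P = Q * dP / eta
P = 0.047 * 4995000 / 0.84
P = 234765.0 / 0.84
P = 279482.1 W


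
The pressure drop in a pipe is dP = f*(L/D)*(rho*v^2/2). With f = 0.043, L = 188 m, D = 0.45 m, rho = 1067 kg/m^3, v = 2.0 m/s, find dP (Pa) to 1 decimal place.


dP = f * (L/D) * (rho*v^2/2)
dP = 0.043 * (188/0.45) * (1067*2.0^2/2)
L/D = 417.77777778
rho*v^2/2 = 1067*4.0/2 = 2134.0
dP = 0.043 * 417.77777778 * 2134.0
dP = 38336.1 Pa


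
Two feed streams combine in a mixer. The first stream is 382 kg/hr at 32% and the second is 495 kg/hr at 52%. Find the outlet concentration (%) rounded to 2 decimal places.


Mass balance on solute: F1*x1 + F2*x2 = F3*x3
F3 = F1 + F2 = 382 + 495 = 877 kg/hr
x3 = (F1*x1 + F2*x2)/F3
x3 = (382*0.32 + 495*0.52) / 877
x3 = 43.29%


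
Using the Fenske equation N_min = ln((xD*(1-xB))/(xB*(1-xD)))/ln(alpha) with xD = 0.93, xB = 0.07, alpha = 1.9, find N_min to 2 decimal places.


N_min = ln((xD*(1-xB))/(xB*(1-xD))) / ln(alpha)
Numerator inside ln: 0.8649 / 0.0049 = 176.510204
ln(176.510204) = 5.173379
ln(alpha) = ln(1.9) = 0.641854
N_min = 5.173379 / 0.641854 = 8.06


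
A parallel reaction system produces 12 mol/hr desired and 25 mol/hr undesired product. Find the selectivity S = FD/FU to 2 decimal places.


S = desired product rate / undesired product rate
S = 12 / 25
S = 0.48


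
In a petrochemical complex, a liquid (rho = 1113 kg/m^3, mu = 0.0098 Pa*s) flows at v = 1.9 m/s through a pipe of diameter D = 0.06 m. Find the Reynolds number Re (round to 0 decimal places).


Re = rho * v * D / mu
Re = 1113 * 1.9 * 0.06 / 0.0098
Re = 126.882 / 0.0098
Re = 12947


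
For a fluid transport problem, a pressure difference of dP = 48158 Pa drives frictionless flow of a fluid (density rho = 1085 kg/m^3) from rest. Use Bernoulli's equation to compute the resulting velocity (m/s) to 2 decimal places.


v = sqrt(2*dP/rho)
v = sqrt(2*48158/1085)
v = sqrt(88.770507)
v = 9.42 m/s


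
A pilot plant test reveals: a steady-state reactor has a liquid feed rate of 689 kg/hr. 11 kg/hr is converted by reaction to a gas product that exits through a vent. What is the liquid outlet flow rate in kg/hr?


Steady-state mass balance on the main outlet: F_out = F_in - F_removed
F_out = 689 - 11
F_out = 678 kg/hr


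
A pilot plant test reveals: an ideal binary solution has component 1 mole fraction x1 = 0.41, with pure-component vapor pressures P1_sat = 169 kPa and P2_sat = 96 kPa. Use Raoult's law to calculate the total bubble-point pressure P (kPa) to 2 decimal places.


P = x1*P1_sat + x2*P2_sat
x2 = 1 - x1 = 1 - 0.41 = 0.59
P = 0.41*169 + 0.59*96
P = 69.29 + 56.64
P = 125.93 kPa


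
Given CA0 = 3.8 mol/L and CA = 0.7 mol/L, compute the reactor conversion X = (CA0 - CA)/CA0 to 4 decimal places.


X = (CA0 - CA) / CA0
X = (3.8 - 0.7) / 3.8
X = 3.1 / 3.8
X = 0.8158


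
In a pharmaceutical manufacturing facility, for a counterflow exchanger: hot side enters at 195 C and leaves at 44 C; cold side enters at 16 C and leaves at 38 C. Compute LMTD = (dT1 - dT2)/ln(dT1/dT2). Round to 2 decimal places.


dT1 = Th_in - Tc_out = 195 - 38 = 157
dT2 = Th_out - Tc_in = 44 - 16 = 28
LMTD = (dT1 - dT2) / ln(dT1/dT2)
LMTD = (157 - 28) / ln(157/28)
LMTD = 74.82 K


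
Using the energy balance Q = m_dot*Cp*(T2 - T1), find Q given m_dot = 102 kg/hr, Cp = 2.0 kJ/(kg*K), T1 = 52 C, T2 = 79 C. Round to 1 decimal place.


Q = m_dot * Cp * (T2 - T1)
Q = 102 * 2.0 * (79 - 52)
Q = 102 * 2.0 * 27
Q = 5508.0 kJ/hr


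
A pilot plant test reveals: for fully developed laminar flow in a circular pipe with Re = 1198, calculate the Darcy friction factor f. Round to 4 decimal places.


f = 64 / Re
f = 64 / 1198
f = 0.0534


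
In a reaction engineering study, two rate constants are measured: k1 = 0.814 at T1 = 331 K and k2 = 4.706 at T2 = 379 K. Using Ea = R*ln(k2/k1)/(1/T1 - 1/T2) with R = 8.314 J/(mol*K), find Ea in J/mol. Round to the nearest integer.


Ea = R * ln(k2/k1) / (1/T1 - 1/T2)
ln(k2/k1) = ln(4.706/0.814) = 1.7546332
1/T1 - 1/T2 = 1/331 - 1/379 = 0.000382625609
Ea = 8.314 * 1.7546332 / 0.000382625609
Ea = 38126 J/mol


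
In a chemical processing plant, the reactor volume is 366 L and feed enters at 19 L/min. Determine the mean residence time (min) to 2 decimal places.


tau = V / v0
tau = 366 / 19
tau = 19.26 min


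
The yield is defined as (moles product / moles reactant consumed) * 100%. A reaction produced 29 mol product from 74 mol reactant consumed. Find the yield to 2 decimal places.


Yield = (moles product / moles consumed) * 100%
Yield = (29 / 74) * 100
Yield = 0.3919 * 100
Yield = 39.19%


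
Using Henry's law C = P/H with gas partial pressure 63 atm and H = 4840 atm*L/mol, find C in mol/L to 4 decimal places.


C = P / H
C = 63 / 4840
C = 0.0130 mol/L


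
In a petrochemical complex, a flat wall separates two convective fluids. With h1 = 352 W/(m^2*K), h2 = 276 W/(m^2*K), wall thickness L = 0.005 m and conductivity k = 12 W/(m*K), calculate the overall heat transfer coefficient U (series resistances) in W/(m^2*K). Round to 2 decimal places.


1/U = 1/h1 + L/k + 1/h2
1/U = 1/352 + 0.005/12 + 1/276
1/U = 0.0028409091 + 0.0004166667 + 0.0036231884
1/U = 0.0068807642
U = 145.33 W/(m^2*K)


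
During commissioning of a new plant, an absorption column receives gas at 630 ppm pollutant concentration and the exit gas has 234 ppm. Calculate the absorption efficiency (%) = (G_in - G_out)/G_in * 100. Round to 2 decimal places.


Efficiency = (G_in - G_out) / G_in * 100%
Efficiency = (630 - 234) / 630 * 100
Efficiency = 396 / 630 * 100
Efficiency = 62.86%


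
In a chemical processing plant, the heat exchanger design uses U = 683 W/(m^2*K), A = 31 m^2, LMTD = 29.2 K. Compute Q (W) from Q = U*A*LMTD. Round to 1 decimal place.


Q = U * A * LMTD
Q = 683 * 31 * 29.2
Q = 618251.6 W


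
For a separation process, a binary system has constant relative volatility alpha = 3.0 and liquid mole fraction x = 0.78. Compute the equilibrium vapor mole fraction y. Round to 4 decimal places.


y = alpha*x / (1 + (alpha-1)*x)
y = 3.0*0.78 / (1 + (3.0-1)*0.78)
y = 2.34 / (1 + 1.56)
y = 2.34 / 2.56
y = 0.9141


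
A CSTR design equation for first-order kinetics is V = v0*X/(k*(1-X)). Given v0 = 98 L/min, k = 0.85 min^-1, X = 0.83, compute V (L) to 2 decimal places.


V = v0 * X / (k * (1 - X))
V = 98 * 0.83 / (0.85 * (1 - 0.83))
V = 81.34 / (0.85 * 0.17)
V = 81.34 / 0.1445
V = 562.91 L


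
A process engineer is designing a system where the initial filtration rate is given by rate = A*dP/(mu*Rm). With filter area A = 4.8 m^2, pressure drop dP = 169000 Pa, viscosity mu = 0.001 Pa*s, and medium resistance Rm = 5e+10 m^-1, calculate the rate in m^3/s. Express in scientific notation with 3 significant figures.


rate = A * dP / (mu * Rm)
rate = 4.8 * 169000 / (0.001 * 5e+10)
rate = 811200.0 / 5.000e+07
rate = 1.62e-02 m^3/s


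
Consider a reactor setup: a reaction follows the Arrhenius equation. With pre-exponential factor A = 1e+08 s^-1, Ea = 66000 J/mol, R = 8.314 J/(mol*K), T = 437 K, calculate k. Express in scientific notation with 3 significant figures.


k = A * exp(-Ea/(R*T))
k = 1e+08 * exp(-66000 / (8.314 * 437))
k = 1e+08 * exp(-18.165714)
k = 1.29e+00


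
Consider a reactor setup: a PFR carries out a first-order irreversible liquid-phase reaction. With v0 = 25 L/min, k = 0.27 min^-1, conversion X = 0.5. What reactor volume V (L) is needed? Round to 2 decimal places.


V = (v0/k) * ln(1/(1-X))
V = (25/0.27) * ln(1/(1-0.5))
V = 92.592593 * ln(2.0)
V = 92.592593 * 0.693147
V = 64.18 L


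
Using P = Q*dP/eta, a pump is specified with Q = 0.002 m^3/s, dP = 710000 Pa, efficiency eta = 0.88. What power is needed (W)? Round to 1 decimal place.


P = Q * dP / eta
P = 0.002 * 710000 / 0.88
P = 1420.0 / 0.88
P = 1613.6 W


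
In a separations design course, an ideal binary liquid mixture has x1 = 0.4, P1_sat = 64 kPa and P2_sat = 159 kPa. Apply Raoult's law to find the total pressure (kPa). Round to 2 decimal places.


P = x1*P1_sat + x2*P2_sat
x2 = 1 - x1 = 1 - 0.4 = 0.6
P = 0.4*64 + 0.6*159
P = 25.6 + 95.4
P = 121.00 kPa


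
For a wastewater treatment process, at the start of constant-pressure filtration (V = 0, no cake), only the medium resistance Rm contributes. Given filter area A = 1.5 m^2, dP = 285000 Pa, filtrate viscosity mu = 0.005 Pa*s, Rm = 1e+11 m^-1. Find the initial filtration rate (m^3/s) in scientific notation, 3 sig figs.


rate = A * dP / (mu * Rm)
rate = 1.5 * 285000 / (0.005 * 1e+11)
rate = 427500.0 / 5.000e+08
rate = 8.55e-04 m^3/s


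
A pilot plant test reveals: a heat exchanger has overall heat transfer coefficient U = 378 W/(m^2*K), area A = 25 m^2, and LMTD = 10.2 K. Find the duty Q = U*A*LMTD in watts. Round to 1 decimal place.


Q = U * A * LMTD
Q = 378 * 25 * 10.2
Q = 96390.0 W


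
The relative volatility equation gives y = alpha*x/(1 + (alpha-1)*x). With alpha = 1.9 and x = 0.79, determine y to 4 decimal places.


y = alpha*x / (1 + (alpha-1)*x)
y = 1.9*0.79 / (1 + (1.9-1)*0.79)
y = 1.501 / (1 + 0.711)
y = 1.501 / 1.711
y = 0.8773


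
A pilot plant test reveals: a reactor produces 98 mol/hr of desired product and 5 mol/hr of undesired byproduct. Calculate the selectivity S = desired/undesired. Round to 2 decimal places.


S = desired product rate / undesired product rate
S = 98 / 5
S = 19.60


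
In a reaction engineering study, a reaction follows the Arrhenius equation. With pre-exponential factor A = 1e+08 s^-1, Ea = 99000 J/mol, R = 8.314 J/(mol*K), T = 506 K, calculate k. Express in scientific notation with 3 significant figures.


k = A * exp(-Ea/(R*T))
k = 1e+08 * exp(-99000 / (8.314 * 506))
k = 1e+08 * exp(-23.532857)
k = 6.02e-03


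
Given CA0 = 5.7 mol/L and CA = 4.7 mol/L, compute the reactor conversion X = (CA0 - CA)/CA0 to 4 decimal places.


X = (CA0 - CA) / CA0
X = (5.7 - 4.7) / 5.7
X = 1.0 / 5.7
X = 0.1754


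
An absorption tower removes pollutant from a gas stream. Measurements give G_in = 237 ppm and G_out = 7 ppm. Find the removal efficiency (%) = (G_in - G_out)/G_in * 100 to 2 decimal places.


Efficiency = (G_in - G_out) / G_in * 100%
Efficiency = (237 - 7) / 237 * 100
Efficiency = 230 / 237 * 100
Efficiency = 97.05%


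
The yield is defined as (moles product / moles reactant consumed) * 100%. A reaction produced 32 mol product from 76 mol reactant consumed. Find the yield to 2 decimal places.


Yield = (moles product / moles consumed) * 100%
Yield = (32 / 76) * 100
Yield = 0.4211 * 100
Yield = 42.11%


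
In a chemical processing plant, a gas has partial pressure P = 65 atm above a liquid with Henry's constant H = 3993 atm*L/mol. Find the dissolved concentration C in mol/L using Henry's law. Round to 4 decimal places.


C = P / H
C = 65 / 3993
C = 0.0163 mol/L


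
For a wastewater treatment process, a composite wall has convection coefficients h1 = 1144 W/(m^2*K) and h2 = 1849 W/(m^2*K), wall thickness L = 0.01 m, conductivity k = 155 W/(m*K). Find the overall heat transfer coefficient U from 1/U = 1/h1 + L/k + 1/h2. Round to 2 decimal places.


1/U = 1/h1 + L/k + 1/h2
1/U = 1/1144 + 0.01/155 + 1/1849
1/U = 0.0008741259 + 6.45161e-05 + 0.0005408329
1/U = 0.0014794749
U = 675.92 W/(m^2*K)


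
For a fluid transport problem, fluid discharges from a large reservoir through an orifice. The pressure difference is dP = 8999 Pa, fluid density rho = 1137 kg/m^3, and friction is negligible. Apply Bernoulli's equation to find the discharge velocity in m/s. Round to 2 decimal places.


v = sqrt(2*dP/rho)
v = sqrt(2*8999/1137)
v = sqrt(15.829376)
v = 3.98 m/s


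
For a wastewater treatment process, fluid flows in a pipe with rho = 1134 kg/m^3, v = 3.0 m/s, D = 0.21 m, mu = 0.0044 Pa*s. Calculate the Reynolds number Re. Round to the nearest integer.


Re = rho * v * D / mu
Re = 1134 * 3.0 * 0.21 / 0.0044
Re = 714.42 / 0.0044
Re = 162368


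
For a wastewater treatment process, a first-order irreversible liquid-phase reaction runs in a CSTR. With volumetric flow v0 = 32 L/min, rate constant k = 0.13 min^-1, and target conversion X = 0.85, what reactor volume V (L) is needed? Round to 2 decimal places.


V = v0 * X / (k * (1 - X))
V = 32 * 0.85 / (0.13 * (1 - 0.85))
V = 27.2 / (0.13 * 0.15)
V = 27.2 / 0.0195
V = 1394.87 L


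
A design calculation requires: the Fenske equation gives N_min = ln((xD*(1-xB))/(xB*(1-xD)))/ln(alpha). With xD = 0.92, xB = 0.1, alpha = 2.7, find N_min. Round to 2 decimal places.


N_min = ln((xD*(1-xB))/(xB*(1-xD))) / ln(alpha)
Numerator inside ln: 0.828 / 0.008 = 103.5
ln(103.5) = 4.639572
ln(alpha) = ln(2.7) = 0.993252
N_min = 4.639572 / 0.993252 = 4.67


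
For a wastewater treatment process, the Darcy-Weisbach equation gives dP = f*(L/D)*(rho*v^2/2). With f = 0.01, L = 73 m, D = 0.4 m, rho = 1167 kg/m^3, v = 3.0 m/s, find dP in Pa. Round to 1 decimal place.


dP = f * (L/D) * (rho*v^2/2)
dP = 0.01 * (73/0.4) * (1167*3.0^2/2)
L/D = 182.5
rho*v^2/2 = 1167*9.0/2 = 5251.5
dP = 0.01 * 182.5 * 5251.5
dP = 9584.0 Pa


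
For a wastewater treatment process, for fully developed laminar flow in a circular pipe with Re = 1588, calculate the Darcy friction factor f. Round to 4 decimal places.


f = 64 / Re
f = 64 / 1588
f = 0.0403


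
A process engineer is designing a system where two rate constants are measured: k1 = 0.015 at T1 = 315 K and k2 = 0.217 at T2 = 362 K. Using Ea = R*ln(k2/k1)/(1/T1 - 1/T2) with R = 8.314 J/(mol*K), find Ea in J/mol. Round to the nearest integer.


Ea = R * ln(k2/k1) / (1/T1 - 1/T2)
ln(k2/k1) = ln(0.217/0.015) = 2.6718472
1/T1 - 1/T2 = 1/315 - 1/362 = 0.000412172235
Ea = 8.314 * 2.6718472 / 0.000412172235
Ea = 53894 J/mol


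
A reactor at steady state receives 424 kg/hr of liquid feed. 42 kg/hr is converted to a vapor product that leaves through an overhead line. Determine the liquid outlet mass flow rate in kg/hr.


Steady-state mass balance on the main outlet: F_out = F_in - F_removed
F_out = 424 - 42
F_out = 382 kg/hr


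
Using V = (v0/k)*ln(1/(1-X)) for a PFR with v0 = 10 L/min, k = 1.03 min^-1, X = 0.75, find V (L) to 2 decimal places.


V = (v0/k) * ln(1/(1-X))
V = (10/1.03) * ln(1/(1-0.75))
V = 9.708738 * ln(4.0)
V = 9.708738 * 1.386294
V = 13.46 L


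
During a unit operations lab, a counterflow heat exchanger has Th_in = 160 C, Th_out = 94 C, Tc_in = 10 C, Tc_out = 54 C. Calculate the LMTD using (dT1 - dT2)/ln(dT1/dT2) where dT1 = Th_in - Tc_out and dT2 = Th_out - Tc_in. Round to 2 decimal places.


dT1 = Th_in - Tc_out = 160 - 54 = 106
dT2 = Th_out - Tc_in = 94 - 10 = 84
LMTD = (dT1 - dT2) / ln(dT1/dT2)
LMTD = (106 - 84) / ln(106/84)
LMTD = 94.57 K


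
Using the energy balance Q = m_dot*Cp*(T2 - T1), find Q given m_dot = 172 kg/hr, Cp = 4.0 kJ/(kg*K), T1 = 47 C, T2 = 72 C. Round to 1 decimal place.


Q = m_dot * Cp * (T2 - T1)
Q = 172 * 4.0 * (72 - 47)
Q = 172 * 4.0 * 25
Q = 17200.0 kJ/hr


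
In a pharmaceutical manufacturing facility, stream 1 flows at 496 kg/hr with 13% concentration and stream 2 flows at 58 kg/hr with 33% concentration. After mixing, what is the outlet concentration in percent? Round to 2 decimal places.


Mass balance on solute: F1*x1 + F2*x2 = F3*x3
F3 = F1 + F2 = 496 + 58 = 554 kg/hr
x3 = (F1*x1 + F2*x2)/F3
x3 = (496*0.13 + 58*0.33) / 554
x3 = 15.09%


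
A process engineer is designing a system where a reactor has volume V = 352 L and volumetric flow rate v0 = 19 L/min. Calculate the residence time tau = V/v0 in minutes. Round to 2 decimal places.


tau = V / v0
tau = 352 / 19
tau = 18.53 min


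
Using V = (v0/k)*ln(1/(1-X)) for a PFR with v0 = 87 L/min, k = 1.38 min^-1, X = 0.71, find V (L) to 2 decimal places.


V = (v0/k) * ln(1/(1-X))
V = (87/1.38) * ln(1/(1-0.71))
V = 63.043478 * ln(3.448276)
V = 63.043478 * 1.237874
V = 78.04 L


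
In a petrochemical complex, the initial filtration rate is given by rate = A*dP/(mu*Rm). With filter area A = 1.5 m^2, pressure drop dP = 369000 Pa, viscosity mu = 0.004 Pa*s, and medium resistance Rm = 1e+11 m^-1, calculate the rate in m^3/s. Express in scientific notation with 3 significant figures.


rate = A * dP / (mu * Rm)
rate = 1.5 * 369000 / (0.004 * 1e+11)
rate = 553500.0 / 4.000e+08
rate = 1.38e-03 m^3/s


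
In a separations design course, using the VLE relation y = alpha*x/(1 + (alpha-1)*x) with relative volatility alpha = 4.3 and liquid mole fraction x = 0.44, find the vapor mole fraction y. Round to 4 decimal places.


y = alpha*x / (1 + (alpha-1)*x)
y = 4.3*0.44 / (1 + (4.3-1)*0.44)
y = 1.892 / (1 + 1.452)
y = 1.892 / 2.452
y = 0.7716


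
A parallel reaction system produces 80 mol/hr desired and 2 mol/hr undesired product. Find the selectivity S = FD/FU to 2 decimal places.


S = desired product rate / undesired product rate
S = 80 / 2
S = 40.00


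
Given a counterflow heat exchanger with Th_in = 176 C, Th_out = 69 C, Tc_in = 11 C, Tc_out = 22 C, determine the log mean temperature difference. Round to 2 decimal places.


dT1 = Th_in - Tc_out = 176 - 22 = 154
dT2 = Th_out - Tc_in = 69 - 11 = 58
LMTD = (dT1 - dT2) / ln(dT1/dT2)
LMTD = (154 - 58) / ln(154/58)
LMTD = 98.31 K


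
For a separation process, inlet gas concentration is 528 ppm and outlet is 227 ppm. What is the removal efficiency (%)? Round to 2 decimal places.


Efficiency = (G_in - G_out) / G_in * 100%
Efficiency = (528 - 227) / 528 * 100
Efficiency = 301 / 528 * 100
Efficiency = 57.01%


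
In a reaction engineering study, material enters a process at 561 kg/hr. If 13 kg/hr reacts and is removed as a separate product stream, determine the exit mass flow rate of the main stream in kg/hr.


Steady-state mass balance on the main outlet: F_out = F_in - F_removed
F_out = 561 - 13
F_out = 548 kg/hr


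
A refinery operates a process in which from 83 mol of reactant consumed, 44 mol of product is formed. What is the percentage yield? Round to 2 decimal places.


Yield = (moles product / moles consumed) * 100%
Yield = (44 / 83) * 100
Yield = 0.5301 * 100
Yield = 53.01%


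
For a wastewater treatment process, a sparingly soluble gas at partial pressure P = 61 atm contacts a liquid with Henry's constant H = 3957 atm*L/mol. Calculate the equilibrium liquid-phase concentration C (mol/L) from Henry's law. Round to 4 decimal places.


C = P / H
C = 61 / 3957
C = 0.0154 mol/L


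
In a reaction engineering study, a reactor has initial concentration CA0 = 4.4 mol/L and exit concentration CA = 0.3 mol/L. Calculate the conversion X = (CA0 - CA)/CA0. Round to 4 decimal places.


X = (CA0 - CA) / CA0
X = (4.4 - 0.3) / 4.4
X = 4.1 / 4.4
X = 0.9318


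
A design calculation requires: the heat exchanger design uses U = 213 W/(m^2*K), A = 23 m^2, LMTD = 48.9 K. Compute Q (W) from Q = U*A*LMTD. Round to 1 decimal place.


Q = U * A * LMTD
Q = 213 * 23 * 48.9
Q = 239561.1 W


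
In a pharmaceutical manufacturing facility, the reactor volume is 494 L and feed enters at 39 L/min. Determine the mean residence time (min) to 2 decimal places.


tau = V / v0
tau = 494 / 39
tau = 12.67 min


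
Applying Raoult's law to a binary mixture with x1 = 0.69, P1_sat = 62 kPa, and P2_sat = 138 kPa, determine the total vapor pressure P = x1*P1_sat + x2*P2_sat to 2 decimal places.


P = x1*P1_sat + x2*P2_sat
x2 = 1 - x1 = 1 - 0.69 = 0.31
P = 0.69*62 + 0.31*138
P = 42.78 + 42.78
P = 85.56 kPa


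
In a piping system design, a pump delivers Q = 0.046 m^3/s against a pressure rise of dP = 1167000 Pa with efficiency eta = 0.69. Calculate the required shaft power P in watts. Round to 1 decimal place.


P = Q * dP / eta
P = 0.046 * 1167000 / 0.69
P = 53682.0 / 0.69
P = 77800.0 W


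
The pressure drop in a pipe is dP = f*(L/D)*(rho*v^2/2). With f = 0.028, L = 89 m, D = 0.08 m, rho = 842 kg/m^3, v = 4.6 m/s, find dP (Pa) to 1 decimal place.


dP = f * (L/D) * (rho*v^2/2)
dP = 0.028 * (89/0.08) * (842*4.6^2/2)
L/D = 1112.5
rho*v^2/2 = 842*21.16/2 = 8908.36
dP = 0.028 * 1112.5 * 8908.36
dP = 277495.4 Pa


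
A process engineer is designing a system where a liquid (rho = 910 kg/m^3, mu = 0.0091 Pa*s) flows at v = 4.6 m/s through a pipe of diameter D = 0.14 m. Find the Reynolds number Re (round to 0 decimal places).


Re = rho * v * D / mu
Re = 910 * 4.6 * 0.14 / 0.0091
Re = 586.04 / 0.0091
Re = 64400


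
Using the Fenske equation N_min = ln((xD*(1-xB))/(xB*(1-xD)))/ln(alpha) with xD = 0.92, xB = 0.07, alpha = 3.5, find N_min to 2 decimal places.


N_min = ln((xD*(1-xB))/(xB*(1-xD))) / ln(alpha)
Numerator inside ln: 0.8556 / 0.0056 = 152.785714
ln(152.785714) = 5.029036
ln(alpha) = ln(3.5) = 1.252763
N_min = 5.029036 / 1.252763 = 4.01


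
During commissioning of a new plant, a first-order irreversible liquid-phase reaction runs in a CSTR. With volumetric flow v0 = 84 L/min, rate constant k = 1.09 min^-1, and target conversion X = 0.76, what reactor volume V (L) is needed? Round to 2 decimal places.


V = v0 * X / (k * (1 - X))
V = 84 * 0.76 / (1.09 * (1 - 0.76))
V = 63.84 / (1.09 * 0.24)
V = 63.84 / 0.2616
V = 244.04 L


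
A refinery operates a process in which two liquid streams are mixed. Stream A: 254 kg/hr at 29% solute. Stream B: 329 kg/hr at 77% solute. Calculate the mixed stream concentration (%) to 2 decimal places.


Mass balance on solute: F1*x1 + F2*x2 = F3*x3
F3 = F1 + F2 = 254 + 329 = 583 kg/hr
x3 = (F1*x1 + F2*x2)/F3
x3 = (254*0.29 + 329*0.77) / 583
x3 = 56.09%


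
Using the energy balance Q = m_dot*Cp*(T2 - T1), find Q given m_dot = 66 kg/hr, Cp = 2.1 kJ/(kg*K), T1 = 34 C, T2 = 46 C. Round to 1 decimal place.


Q = m_dot * Cp * (T2 - T1)
Q = 66 * 2.1 * (46 - 34)
Q = 66 * 2.1 * 12
Q = 1663.2 kJ/hr
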